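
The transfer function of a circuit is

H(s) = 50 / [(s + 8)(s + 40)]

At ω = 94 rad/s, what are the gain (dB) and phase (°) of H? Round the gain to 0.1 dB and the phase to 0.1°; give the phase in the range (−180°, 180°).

At s = jω = j94:
pole (s+8): 8 + j94 → |·| = √(8²+94²) = √8900 ≈ 94.34, ∠ = arctan(94/8) ≈ 85.14°
pole (s+40): 40 + j94 → |·| = √(40²+94²) = √10436 ≈ 102.16, ∠ = arctan(94/40) ≈ 66.95°
|H| = 50 / 9637.8 ≈ 0.0051879
Gain = 20 log₁₀(0.0051879) ≈ -45.70 dB
∠H = 0.00° − 152.09° = -152.09°

-45.7 dB, -152.1°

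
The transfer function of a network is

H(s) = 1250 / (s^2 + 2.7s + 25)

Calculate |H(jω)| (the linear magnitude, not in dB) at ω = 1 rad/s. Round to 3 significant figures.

51.8

At s = jω = j1:
quadratic: (j1)² + 2.7·j1 + 25 = 24 + j2.7 → |·| ≈ 24.151, ∠ ≈ 6.42°
|H| = 1250 / 24.151 ≈ 51.758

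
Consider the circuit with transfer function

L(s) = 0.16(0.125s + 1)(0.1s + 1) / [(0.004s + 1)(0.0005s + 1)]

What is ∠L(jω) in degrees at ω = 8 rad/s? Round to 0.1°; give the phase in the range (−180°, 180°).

At ω = 8 rad/s:
zero (1 + j8·0.125) = 1 + j1 → |·| ≈ 1.4142, ∠ ≈ 45.00°
zero (1 + j8·0.1) = 1 + j0.8 → |·| ≈ 1.2806, ∠ ≈ 38.66°
pole (1 + j8·0.004) = 1 + j0.032 → |·| ≈ 1.0005, ∠ ≈ 1.83°
pole (1 + j8·0.0005) = 1 + j0.004 → |·| ≈ 1, ∠ ≈ 0.23°
∠L = (45.00° + 38.66°) − (1.83° + 0.23°) = 81.60°

81.6°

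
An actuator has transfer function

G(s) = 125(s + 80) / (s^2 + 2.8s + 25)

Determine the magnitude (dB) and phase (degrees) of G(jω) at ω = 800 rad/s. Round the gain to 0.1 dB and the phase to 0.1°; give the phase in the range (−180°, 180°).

At s = jω = j800:
zero (s+80): 80 + j800 → |·| = √(80²+800²) = √646400 ≈ 803.99, ∠ = arctan(800/80) ≈ 84.29°
quadratic: (j800)² + 2.8·j800 + 25 = -639975 + j2240 → |·| ≈ 6.3998e+05, ∠ ≈ 179.80°
|G| = 125 · 803.99 / 6.3998e+05 ≈ 0.15703
Gain = 20 log₁₀(0.15703) ≈ -16.08 dB
∠G = 84.29° − 179.80° = -95.51°

-16.1 dB, -95.5°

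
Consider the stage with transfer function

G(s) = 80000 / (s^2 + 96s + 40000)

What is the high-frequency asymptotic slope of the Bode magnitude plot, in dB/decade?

-40 dB/decade

Each pole contributes −20 dB/decade at high frequency; each zero contributes +20 dB/decade.
Net: 0 zero(s) − 2 pole(s) → -40 dB/decade.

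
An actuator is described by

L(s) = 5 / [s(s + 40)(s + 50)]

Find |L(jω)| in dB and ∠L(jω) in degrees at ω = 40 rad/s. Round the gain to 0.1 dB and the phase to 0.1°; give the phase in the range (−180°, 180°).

-89.2 dB, -173.7°

At s = jω = j40:
pole (s+40): 40 + j40 → |·| = √(40²+40²) = √3200 ≈ 56.569, ∠ = arctan(40/40) ≈ 45.00°
pole (s+50): 50 + j40 → |·| = √(50²+40²) = √4100 ≈ 64.031, ∠ = arctan(40/50) ≈ 38.66°
pole at origin: |s| = 40, ∠ = 90.00° (in denominator)
|L| = 5 / 1.4489e+05 ≈ 3.4509e-05
Gain = 20 log₁₀(3.4509e-05) ≈ -89.24 dB
∠L = 0.00° − 173.66° = -173.66°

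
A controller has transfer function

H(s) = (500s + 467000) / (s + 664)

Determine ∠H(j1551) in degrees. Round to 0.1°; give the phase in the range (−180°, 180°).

-7.9°

Substitute s = j1551:
Numerator: 500(j1551) + 467000 = 467000 + j775500
Denominator: (j1551) + 664 = 664 + j1551
|N| = √(467000² + 775500²) ≈ 9.0526e+05, ∠N ≈ 58.94°
|D| = √(664² + 1551²) ≈ 1687.2, ∠D ≈ 66.82°
∠H = 58.94° − 66.82° = -7.88°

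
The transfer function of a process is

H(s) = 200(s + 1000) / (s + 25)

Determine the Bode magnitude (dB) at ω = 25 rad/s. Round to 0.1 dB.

75.1 dB

At s = jω = j25:
zero (s+1000): 1000 + j25 → |·| = √(1000²+25²) = √1000625 ≈ 1000.3, ∠ = arctan(25/1000) ≈ 1.43°
pole (s+25): 25 + j25 → |·| = √(25²+25²) = √1250 ≈ 35.355, ∠ = arctan(25/25) ≈ 45.00°
|H| = 200 · 1000.3 / 35.355 ≈ 5658.6
Gain = 20 log₁₀(5658.6) ≈ 75.05 dB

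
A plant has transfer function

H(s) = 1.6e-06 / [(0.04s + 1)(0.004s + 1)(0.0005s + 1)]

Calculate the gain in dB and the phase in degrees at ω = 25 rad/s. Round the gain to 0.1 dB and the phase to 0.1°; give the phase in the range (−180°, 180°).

At ω = 25 rad/s:
pole (1 + j25·0.04) = 1 + j1 → |·| ≈ 1.4142, ∠ ≈ 45.00°
pole (1 + j25·0.004) = 1 + j0.1 → |·| ≈ 1.005, ∠ ≈ 5.71°
pole (1 + j25·0.0005) = 1 + j0.0125 → |·| ≈ 1.0001, ∠ ≈ 0.72°
|H| = 1.6e-06 · 1 / (1.4142 · 1.005 · 1.0001) ≈ 1.1256e-06
Gain = 20 log₁₀(1.1256e-06) ≈ -118.97 dB
∠H = (0°) − (45.00° + 5.71° + 0.72°) = -51.43°

-119.0 dB, -51.4°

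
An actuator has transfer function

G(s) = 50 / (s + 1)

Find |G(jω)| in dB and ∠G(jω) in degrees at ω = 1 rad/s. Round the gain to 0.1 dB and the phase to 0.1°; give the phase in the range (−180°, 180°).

31.0 dB, -45.0°

At s = jω = j1:
pole (s+1): 1 + j1 → |·| = √(1²+1²) = √2 ≈ 1.4142, ∠ = arctan(1/1) ≈ 45.00°
|G| = 50 / 1.4142 ≈ 35.356
Gain = 20 log₁₀(35.356) ≈ 30.97 dB
∠G = 0.00° − 45.00° = -45.00°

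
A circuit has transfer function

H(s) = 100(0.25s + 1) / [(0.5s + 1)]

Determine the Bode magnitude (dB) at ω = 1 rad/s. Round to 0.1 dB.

39.3 dB

At ω = 1 rad/s:
zero (1 + j1·0.25) = 1 + j0.25 → |·| ≈ 1.0308, ∠ ≈ 14.04°
pole (1 + j1·0.5) = 1 + j0.5 → |·| ≈ 1.118, ∠ ≈ 26.57°
|H| = 100 · 1.0308 / (1.118) ≈ 92.2
Gain = 20 log₁₀(92.2) ≈ 39.29 dB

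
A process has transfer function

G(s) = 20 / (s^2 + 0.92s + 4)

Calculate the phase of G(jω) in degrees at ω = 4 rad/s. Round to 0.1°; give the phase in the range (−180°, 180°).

At s = jω = j4:
quadratic: (j4)² + 0.92·j4 + 4 = -12 + j3.68 → |·| ≈ 12.552, ∠ ≈ 162.95°
∠G = 0.00° − 162.95° = -162.95°

-163.0°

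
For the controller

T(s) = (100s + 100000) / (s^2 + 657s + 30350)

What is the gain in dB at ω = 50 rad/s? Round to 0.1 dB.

Substitute s = j50:
Numerator: 100(j50) + 100000 = 100000 + j5000
Denominator: (j50)^2 + 657(j50) + 30350 = 27850 + j32850
|N| = √(100000² + 5000²) ≈ 1.0012e+05, ∠N ≈ 2.86°
|D| = √(27850² + 32850²) ≈ 43067, ∠D ≈ 49.71°
|T| = 1.0012e+05 / 43067 ≈ 2.3247
Gain = 20 log₁₀(2.3247) ≈ 7.33 dB

7.3 dB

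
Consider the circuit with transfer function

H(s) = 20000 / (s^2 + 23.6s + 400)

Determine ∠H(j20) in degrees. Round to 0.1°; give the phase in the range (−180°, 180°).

At s = jω = j20:
quadratic: (j20)² + 23.6·j20 + 400 = 0 + j472 → |·| ≈ 472, ∠ ≈ 90.00°
∠H = 0.00° − 90.00° = -90.00°

-90.0°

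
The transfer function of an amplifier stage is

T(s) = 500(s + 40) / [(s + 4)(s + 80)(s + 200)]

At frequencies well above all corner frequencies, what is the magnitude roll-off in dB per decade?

-40 dB/decade

Each pole contributes −20 dB/decade at high frequency; each zero contributes +20 dB/decade.
Net: 1 zero(s) − 3 pole(s) → -40 dB/decade.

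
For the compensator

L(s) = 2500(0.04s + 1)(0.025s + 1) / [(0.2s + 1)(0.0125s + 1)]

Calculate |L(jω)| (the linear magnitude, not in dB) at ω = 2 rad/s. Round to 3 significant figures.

At ω = 2 rad/s:
zero (1 + j2·0.04) = 1 + j0.08 → |·| ≈ 1.0032, ∠ ≈ 4.57°
zero (1 + j2·0.025) = 1 + j0.05 → |·| ≈ 1.0012, ∠ ≈ 2.86°
pole (1 + j2·0.2) = 1 + j0.4 → |·| ≈ 1.077, ∠ ≈ 21.80°
pole (1 + j2·0.0125) = 1 + j0.025 → |·| ≈ 1.0003, ∠ ≈ 1.43°
|L| = 2500 · 1.0032 · 1.0012 / (1.077 · 1.0003) ≈ 2330.8

2.33e+03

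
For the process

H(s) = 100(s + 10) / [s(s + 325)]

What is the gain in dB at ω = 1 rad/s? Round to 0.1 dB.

9.8 dB

At s = jω = j1:
zero (s+10): 10 + j1 → |·| = √(10²+1²) = √101 ≈ 10.05, ∠ = arctan(1/10) ≈ 5.71°
pole (s+325): 325 + j1 → |·| = √(325²+1²) = √105626 ≈ 325, ∠ = arctan(1/325) ≈ 0.18°
pole at origin: |s| = 1, ∠ = 90.00° (in denominator)
|H| = 100 · 10.05 / 325 ≈ 3.0923
Gain = 20 log₁₀(3.0923) ≈ 9.81 dB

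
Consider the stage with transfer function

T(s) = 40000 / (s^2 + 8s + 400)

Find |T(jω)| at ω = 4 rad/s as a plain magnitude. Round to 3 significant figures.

104

At s = jω = j4:
quadratic: (j4)² + 8·j4 + 400 = 384 + j32 → |·| ≈ 385.33, ∠ ≈ 4.76°
|T| = 40000 / 385.33 ≈ 103.81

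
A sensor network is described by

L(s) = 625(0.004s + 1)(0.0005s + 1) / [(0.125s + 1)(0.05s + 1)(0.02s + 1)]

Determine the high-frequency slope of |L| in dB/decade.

Each pole contributes −20 dB/decade at high frequency; each zero contributes +20 dB/decade.
Net: 2 zero(s) − 3 pole(s) → -20 dB/decade.

-20 dB/decade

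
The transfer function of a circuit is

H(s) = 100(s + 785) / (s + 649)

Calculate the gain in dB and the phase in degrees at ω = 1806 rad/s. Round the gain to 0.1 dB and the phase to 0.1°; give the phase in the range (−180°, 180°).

40.2 dB, -3.7°

At s = jω = j1806:
zero (s+785): 785 + j1806 → |·| = √(785²+1806²) = √3877861 ≈ 1969.2, ∠ = arctan(1806/785) ≈ 66.51°
pole (s+649): 649 + j1806 → |·| = √(649²+1806²) = √3682837 ≈ 1919.1, ∠ = arctan(1806/649) ≈ 70.23°
|H| = 100 · 1969.2 / 1919.1 ≈ 102.61
Gain = 20 log₁₀(102.61) ≈ 40.22 dB
∠H = 66.51° − 70.23° = -3.72°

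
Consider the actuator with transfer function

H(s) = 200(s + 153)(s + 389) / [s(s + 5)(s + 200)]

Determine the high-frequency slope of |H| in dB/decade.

-20 dB/decade

Each pole contributes −20 dB/decade at high frequency; each zero contributes +20 dB/decade.
Net: 2 zero(s) − 3 pole(s) → -20 dB/decade.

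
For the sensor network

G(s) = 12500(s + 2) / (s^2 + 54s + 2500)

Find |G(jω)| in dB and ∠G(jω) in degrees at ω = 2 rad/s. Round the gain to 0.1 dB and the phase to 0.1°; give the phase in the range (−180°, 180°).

23.0 dB, 42.5°

At s = jω = j2:
zero (s+2): 2 + j2 → |·| = √(2²+2²) = √8 ≈ 2.8284, ∠ = arctan(2/2) ≈ 45.00°
quadratic: (j2)² + 54·j2 + 2500 = 2496 + j108 → |·| ≈ 2498.3, ∠ ≈ 2.48°
|G| = 12500 · 2.8284 / 2498.3 ≈ 14.152
Gain = 20 log₁₀(14.152) ≈ 23.02 dB
∠G = 45.00° − 2.48° = 42.52°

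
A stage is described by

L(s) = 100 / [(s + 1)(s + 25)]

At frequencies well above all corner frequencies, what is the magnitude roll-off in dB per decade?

Each pole contributes −20 dB/decade at high frequency; each zero contributes +20 dB/decade.
Net: 0 zero(s) − 2 pole(s) → -40 dB/decade.

-40 dB/decade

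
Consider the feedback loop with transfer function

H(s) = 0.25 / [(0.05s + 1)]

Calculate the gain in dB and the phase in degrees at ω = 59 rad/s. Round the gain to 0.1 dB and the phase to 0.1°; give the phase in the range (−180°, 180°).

-21.9 dB, -71.3°

At ω = 59 rad/s:
pole (1 + j59·0.05) = 1 + j2.95 → |·| ≈ 3.1149, ∠ ≈ 71.27°
|H| = 0.25 · 1 / (3.1149) ≈ 0.080259
Gain = 20 log₁₀(0.080259) ≈ -21.91 dB
∠H = (0°) − (71.27°) = -71.27°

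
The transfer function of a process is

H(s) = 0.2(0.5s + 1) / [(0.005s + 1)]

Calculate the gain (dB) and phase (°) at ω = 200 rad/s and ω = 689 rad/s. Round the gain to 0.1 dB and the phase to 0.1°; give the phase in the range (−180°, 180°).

At ω = 200 rad/s:
zero (1 + j200·0.5) = 1 + j100 → |·| ≈ 100, ∠ ≈ 89.43°
pole (1 + j200·0.005) = 1 + j1 → |·| ≈ 1.4142, ∠ ≈ 45.00°
|H| = 0.2 · 100 / (1.4142) ≈ 14.142
Gain = 20 log₁₀(14.142) ≈ 23.01 dB
∠H = (89.43°) − (45.00°) = 44.43°

At ω = 689 rad/s:
zero (1 + j689·0.5) = 1 + j344.5 → |·| ≈ 344.5, ∠ ≈ 89.83°
pole (1 + j689·0.005) = 1 + j3.445 → |·| ≈ 3.5872, ∠ ≈ 73.81°
|H| = 0.2 · 344.5 / (3.5872) ≈ 19.207
Gain = 20 log₁₀(19.207) ≈ 25.67 dB
∠H = (89.83°) − (73.81°) = 16.02°

ω = 200: 23.0 dB, 44.4°; ω = 689: 25.7 dB, 16.0°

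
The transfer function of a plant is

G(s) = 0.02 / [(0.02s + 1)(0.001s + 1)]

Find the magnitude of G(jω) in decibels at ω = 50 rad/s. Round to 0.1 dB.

-37.0 dB

At ω = 50 rad/s:
pole (1 + j50·0.02) = 1 + j1 → |·| ≈ 1.4142, ∠ ≈ 45.00°
pole (1 + j50·0.001) = 1 + j0.05 → |·| ≈ 1.0012, ∠ ≈ 2.86°
|G| = 0.02 · 1 / (1.4142 · 1.0012) ≈ 0.014125
Gain = 20 log₁₀(0.014125) ≈ -37.00 dB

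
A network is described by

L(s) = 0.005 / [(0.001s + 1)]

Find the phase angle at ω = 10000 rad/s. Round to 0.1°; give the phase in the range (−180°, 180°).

-84.3°

At ω = 10000 rad/s:
pole (1 + j10000·0.001) = 1 + j10 → |·| ≈ 10.05, ∠ ≈ 84.29°
∠L = (0°) − (84.29°) = -84.29°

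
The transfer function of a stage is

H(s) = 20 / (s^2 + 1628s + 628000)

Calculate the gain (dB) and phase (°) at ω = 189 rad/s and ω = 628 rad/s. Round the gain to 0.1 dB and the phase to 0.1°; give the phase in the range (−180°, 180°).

Substitute s = j189:
Numerator: 20 = 20 + j0
Denominator: (j189)^2 + 1628(j189) + 628000 = 592279 + j307692
|N| = √(20² + 0²) ≈ 20, ∠N ≈ 0.00°
|D| = √(592279² + 307692²) ≈ 6.6743e+05, ∠D ≈ 27.45°
|H| = 20 / 6.6743e+05 ≈ 2.9966e-05
Gain = 20 log₁₀(2.9966e-05) ≈ -90.47 dB
∠H = 0.00° − 27.45° = -27.45°

Substitute s = j628:
Numerator: 20 = 20 + j0
Denominator: (j628)^2 + 1628(j628) + 628000 = 233616 + j1022384
|N| = √(20² + 0²) ≈ 20, ∠N ≈ 0.00°
|D| = √(233616² + 1022384²) ≈ 1.0487e+06, ∠D ≈ 77.13°
|H| = 20 / 1.0487e+06 ≈ 1.9071e-05
Gain = 20 log₁₀(1.9071e-05) ≈ -94.39 dB
∠H = 0.00° − 77.13° = -77.13°

ω = 189: -90.5 dB, -27.5°; ω = 628: -94.4 dB, -77.1°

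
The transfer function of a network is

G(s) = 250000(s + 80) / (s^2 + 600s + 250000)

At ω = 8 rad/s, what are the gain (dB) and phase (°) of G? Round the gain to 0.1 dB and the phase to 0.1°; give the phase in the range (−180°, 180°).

At s = jω = j8:
zero (s+80): 80 + j8 → |·| = √(80²+8²) = √6464 ≈ 80.399, ∠ = arctan(8/80) ≈ 5.71°
quadratic: (j8)² + 600·j8 + 250000 = 249936 + j4800 → |·| ≈ 2.4998e+05, ∠ ≈ 1.10°
|G| = 250000 · 80.399 / 2.4998e+05 ≈ 80.405
Gain = 20 log₁₀(80.405) ≈ 38.11 dB
∠G = 5.71° − 1.10° = 4.61°

38.1 dB, 4.6°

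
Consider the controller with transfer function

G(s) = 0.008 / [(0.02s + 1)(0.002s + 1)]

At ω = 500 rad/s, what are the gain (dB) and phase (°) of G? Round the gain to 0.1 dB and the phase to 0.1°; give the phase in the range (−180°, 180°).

At ω = 500 rad/s:
pole (1 + j500·0.02) = 1 + j10 → |·| ≈ 10.05, ∠ ≈ 84.29°
pole (1 + j500·0.002) = 1 + j1 → |·| ≈ 1.4142, ∠ ≈ 45.00°
|G| = 0.008 · 1 / (10.05 · 1.4142) ≈ 0.00056288
Gain = 20 log₁₀(0.00056288) ≈ -64.99 dB
∠G = (0°) − (84.29° + 45.00°) = -129.29°

-65.0 dB, -129.3°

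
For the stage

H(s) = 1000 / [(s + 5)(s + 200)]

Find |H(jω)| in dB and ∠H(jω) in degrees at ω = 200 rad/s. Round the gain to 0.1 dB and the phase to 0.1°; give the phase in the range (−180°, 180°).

-35.1 dB, -133.6°

At s = jω = j200:
pole (s+5): 5 + j200 → |·| = √(5²+200²) = √40025 ≈ 200.06, ∠ = arctan(200/5) ≈ 88.57°
pole (s+200): 200 + j200 → |·| = √(200²+200²) = √80000 ≈ 282.84, ∠ = arctan(200/200) ≈ 45.00°
|H| = 1000 / 56585 ≈ 0.017673
Gain = 20 log₁₀(0.017673) ≈ -35.05 dB
∠H = 0.00° − 133.57° = -133.57°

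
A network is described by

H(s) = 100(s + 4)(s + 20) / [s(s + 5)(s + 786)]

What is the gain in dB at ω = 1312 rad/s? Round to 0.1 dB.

At s = jω = j1312:
zero (s+4): 4 + j1312 → |·| = √(4²+1312²) = √1721360 ≈ 1312, ∠ = arctan(1312/4) ≈ 89.83°
zero (s+20): 20 + j1312 → |·| = √(20²+1312²) = √1721744 ≈ 1312.2, ∠ = arctan(1312/20) ≈ 89.13°
pole (s+5): 5 + j1312 → |·| = √(5²+1312²) = √1721369 ≈ 1312, ∠ = arctan(1312/5) ≈ 89.78°
pole (s+786): 786 + j1312 → |·| = √(786²+1312²) = √2339140 ≈ 1529.4, ∠ = arctan(1312/786) ≈ 59.07°
pole at origin: |s| = 1312, ∠ = 90.00° (in denominator)
|H| = 100 · 1.7216e+06 / 2.6326e+09 ≈ 0.065395
Gain = 20 log₁₀(0.065395) ≈ -23.69 dB

-23.7 dB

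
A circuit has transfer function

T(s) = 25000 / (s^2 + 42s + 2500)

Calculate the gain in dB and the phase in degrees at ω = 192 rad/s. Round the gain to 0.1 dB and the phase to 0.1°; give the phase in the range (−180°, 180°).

-3.0 dB, -166.8°

At s = jω = j192:
quadratic: (j192)² + 42·j192 + 2500 = -34364 + j8064 → |·| ≈ 35297, ∠ ≈ 166.79°
|T| = 25000 / 35297 ≈ 0.70828
Gain = 20 log₁₀(0.70828) ≈ -3.00 dB
∠T = 0.00° − 166.79° = -166.79°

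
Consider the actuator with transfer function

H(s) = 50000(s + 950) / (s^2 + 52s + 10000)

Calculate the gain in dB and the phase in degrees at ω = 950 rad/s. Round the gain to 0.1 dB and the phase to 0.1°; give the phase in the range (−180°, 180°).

37.5 dB, -131.8°

At s = jω = j950:
zero (s+950): 950 + j950 → |·| = √(950²+950²) = √1805000 ≈ 1343.5, ∠ = arctan(950/950) ≈ 45.00°
quadratic: (j950)² + 52·j950 + 10000 = -892500 + j49400 → |·| ≈ 8.9387e+05, ∠ ≈ 176.83°
|H| = 50000 · 1343.5 / 8.9387e+05 ≈ 75.151
Gain = 20 log₁₀(75.151) ≈ 37.52 dB
∠H = 45.00° − 176.83° = -131.83°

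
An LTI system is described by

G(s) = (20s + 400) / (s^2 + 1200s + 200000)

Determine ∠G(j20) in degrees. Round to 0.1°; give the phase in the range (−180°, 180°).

Substitute s = j20:
Numerator: 20(j20) + 400 = 400 + j400
Denominator: (j20)^2 + 1200(j20) + 200000 = 199600 + j24000
|N| = √(400² + 400²) ≈ 565.69, ∠N ≈ 45.00°
|D| = √(199600² + 24000²) ≈ 2.0104e+05, ∠D ≈ 6.86°
∠G = 45.00° − 6.86° = 38.14°

38.1°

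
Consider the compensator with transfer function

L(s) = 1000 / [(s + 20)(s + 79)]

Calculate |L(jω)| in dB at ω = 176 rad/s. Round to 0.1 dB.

At s = jω = j176:
pole (s+20): 20 + j176 → |·| = √(20²+176²) = √31376 ≈ 177.13, ∠ = arctan(176/20) ≈ 83.52°
pole (s+79): 79 + j176 → |·| = √(79²+176²) = √37217 ≈ 192.92, ∠ = arctan(176/79) ≈ 65.83°
|L| = 1000 / 34172 ≈ 0.029264
Gain = 20 log₁₀(0.029264) ≈ -30.67 dB

-30.7 dB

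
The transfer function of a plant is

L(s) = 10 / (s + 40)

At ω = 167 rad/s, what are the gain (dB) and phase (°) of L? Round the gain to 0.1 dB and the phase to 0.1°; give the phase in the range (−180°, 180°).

-24.7 dB, -76.5°

At s = jω = j167:
pole (s+40): 40 + j167 → |·| = √(40²+167²) = √29489 ≈ 171.72, ∠ = arctan(167/40) ≈ 76.53°
|L| = 10 / 171.72 ≈ 0.058234
Gain = 20 log₁₀(0.058234) ≈ -24.70 dB
∠L = 0.00° − 76.53° = -76.53°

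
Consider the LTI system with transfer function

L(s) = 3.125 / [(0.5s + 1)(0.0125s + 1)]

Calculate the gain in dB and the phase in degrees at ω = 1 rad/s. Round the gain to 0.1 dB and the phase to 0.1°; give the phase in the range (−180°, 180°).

At ω = 1 rad/s:
pole (1 + j1·0.5) = 1 + j0.5 → |·| ≈ 1.118, ∠ ≈ 26.57°
pole (1 + j1·0.0125) = 1 + j0.0125 → |·| ≈ 1.0001, ∠ ≈ 0.72°
|L| = 3.125 · 1 / (1.118 · 1.0001) ≈ 2.7949
Gain = 20 log₁₀(2.7949) ≈ 8.93 dB
∠L = (0°) − (26.57° + 0.72°) = -27.29°

8.9 dB, -27.3°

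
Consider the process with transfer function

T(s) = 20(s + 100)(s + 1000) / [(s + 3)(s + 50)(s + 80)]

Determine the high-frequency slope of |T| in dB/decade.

Each pole contributes −20 dB/decade at high frequency; each zero contributes +20 dB/decade.
Net: 2 zero(s) − 3 pole(s) → -20 dB/decade.

-20 dB/decade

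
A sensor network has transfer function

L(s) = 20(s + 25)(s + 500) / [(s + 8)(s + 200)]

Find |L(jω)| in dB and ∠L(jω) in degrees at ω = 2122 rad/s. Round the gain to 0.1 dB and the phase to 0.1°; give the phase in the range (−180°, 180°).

26.2 dB, -8.3°

At s = jω = j2122:
zero (s+25): 25 + j2122 → |·| = √(25²+2122²) = √4503509 ≈ 2122.1, ∠ = arctan(2122/25) ≈ 89.33°
zero (s+500): 500 + j2122 → |·| = √(500²+2122²) = √4752884 ≈ 2180.1, ∠ = arctan(2122/500) ≈ 76.74°
pole (s+8): 8 + j2122 → |·| = √(8²+2122²) = √4502948 ≈ 2122, ∠ = arctan(2122/8) ≈ 89.78°
pole (s+200): 200 + j2122 → |·| = √(200²+2122²) = √4542884 ≈ 2131.4, ∠ = arctan(2122/200) ≈ 84.62°
|L| = 20 · 4.6264e+06 / 4.5228e+06 ≈ 20.458
Gain = 20 log₁₀(20.458) ≈ 26.22 dB
∠L = 166.07° − 174.40° = -8.33°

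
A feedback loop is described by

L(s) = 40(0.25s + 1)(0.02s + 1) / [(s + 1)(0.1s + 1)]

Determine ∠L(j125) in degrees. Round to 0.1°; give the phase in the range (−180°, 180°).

At ω = 125 rad/s:
zero (1 + j125·0.25) = 1 + j31.25 → |·| ≈ 31.266, ∠ ≈ 88.17°
zero (1 + j125·0.02) = 1 + j2.5 → |·| ≈ 2.6926, ∠ ≈ 68.20°
pole (1 + j125·1) = 1 + j125 → |·| ≈ 125, ∠ ≈ 89.54°
pole (1 + j125·0.1) = 1 + j12.5 → |·| ≈ 12.54, ∠ ≈ 85.43°
∠L = (88.17° + 68.20°) − (89.54° + 85.43°) = -18.60°

-18.6°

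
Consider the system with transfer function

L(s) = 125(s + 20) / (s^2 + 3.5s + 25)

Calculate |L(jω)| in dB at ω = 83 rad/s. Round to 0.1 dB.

3.8 dB

At s = jω = j83:
zero (s+20): 20 + j83 → |·| = √(20²+83²) = √7289 ≈ 85.376, ∠ = arctan(83/20) ≈ 76.45°
quadratic: (j83)² + 3.5·j83 + 25 = -6864 + j290.5 → |·| ≈ 6870.1, ∠ ≈ 177.58°
|L| = 125 · 85.376 / 6870.1 ≈ 1.5534
Gain = 20 log₁₀(1.5534) ≈ 3.83 dB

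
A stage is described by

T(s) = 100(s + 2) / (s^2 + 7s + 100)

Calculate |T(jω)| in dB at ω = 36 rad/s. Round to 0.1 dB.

9.4 dB

At s = jω = j36:
zero (s+2): 2 + j36 → |·| = √(2²+36²) = √1300 ≈ 36.056, ∠ = arctan(36/2) ≈ 86.82°
quadratic: (j36)² + 7·j36 + 100 = -1196 + j252 → |·| ≈ 1222.3, ∠ ≈ 168.10°
|T| = 100 · 36.056 / 1222.3 ≈ 2.9498
Gain = 20 log₁₀(2.9498) ≈ 9.40 dB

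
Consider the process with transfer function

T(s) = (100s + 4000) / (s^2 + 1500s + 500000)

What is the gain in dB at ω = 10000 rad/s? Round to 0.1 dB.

Substitute s = j10000:
Numerator: 100(j10000) + 4000 = 4000 + j1000000
Denominator: (j10000)^2 + 1500(j10000) + 500000 = -99500000 + j15000000
|N| = √(4000² + 1000000²) ≈ 1e+06, ∠N ≈ 89.77°
|D| = √(99500000² + 15000000²) ≈ 1.0062e+08, ∠D ≈ 171.43°
|T| = 1e+06 / 1.0062e+08 ≈ 0.0099384
Gain = 20 log₁₀(0.0099384) ≈ -40.05 dB

-40.1 dB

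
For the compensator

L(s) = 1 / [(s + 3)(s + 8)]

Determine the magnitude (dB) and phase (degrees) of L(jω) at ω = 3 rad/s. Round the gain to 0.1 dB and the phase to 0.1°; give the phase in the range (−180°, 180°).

-31.2 dB, -65.6°

At s = jω = j3:
pole (s+3): 3 + j3 → |·| = √(3²+3²) = √18 ≈ 4.2426, ∠ = arctan(3/3) ≈ 45.00°
pole (s+8): 8 + j3 → |·| = √(8²+3²) = √73 ≈ 8.544, ∠ = arctan(3/8) ≈ 20.56°
|L| = 1 / 36.249 ≈ 0.027587
Gain = 20 log₁₀(0.027587) ≈ -31.19 dB
∠L = 0.00° − 65.56° = -65.56°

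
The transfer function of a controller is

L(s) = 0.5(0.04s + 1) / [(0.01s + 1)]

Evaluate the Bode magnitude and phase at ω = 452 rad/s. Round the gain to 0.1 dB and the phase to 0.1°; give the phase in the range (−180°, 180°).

5.8 dB, 9.3°

At ω = 452 rad/s:
zero (1 + j452·0.04) = 1 + j18.08 → |·| ≈ 18.108, ∠ ≈ 86.83°
pole (1 + j452·0.01) = 1 + j4.52 → |·| ≈ 4.6293, ∠ ≈ 77.52°
|L| = 0.5 · 18.108 / (4.6293) ≈ 1.9558
Gain = 20 log₁₀(1.9558) ≈ 5.83 dB
∠L = (86.83°) − (77.52°) = 9.31°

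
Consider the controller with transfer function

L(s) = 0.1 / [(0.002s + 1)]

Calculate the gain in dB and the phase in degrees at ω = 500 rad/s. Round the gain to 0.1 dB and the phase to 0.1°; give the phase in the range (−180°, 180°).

-23.0 dB, -45.0°

At ω = 500 rad/s:
pole (1 + j500·0.002) = 1 + j1 → |·| ≈ 1.4142, ∠ ≈ 45.00°
|L| = 0.1 · 1 / (1.4142) ≈ 0.070711
Gain = 20 log₁₀(0.070711) ≈ -23.01 dB
∠L = (0°) − (45.00°) = -45.00°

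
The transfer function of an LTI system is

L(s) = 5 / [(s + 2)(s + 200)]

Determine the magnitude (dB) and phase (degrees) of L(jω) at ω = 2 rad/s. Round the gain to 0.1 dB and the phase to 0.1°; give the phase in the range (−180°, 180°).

At s = jω = j2:
pole (s+2): 2 + j2 → |·| = √(2²+2²) = √8 ≈ 2.8284, ∠ = arctan(2/2) ≈ 45.00°
pole (s+200): 200 + j2 → |·| = √(200²+2²) = √40004 ≈ 200.01, ∠ = arctan(2/200) ≈ 0.57°
|L| = 5 / 565.71 ≈ 0.0088385
Gain = 20 log₁₀(0.0088385) ≈ -41.07 dB
∠L = 0.00° − 45.57° = -45.57°

-41.1 dB, -45.6°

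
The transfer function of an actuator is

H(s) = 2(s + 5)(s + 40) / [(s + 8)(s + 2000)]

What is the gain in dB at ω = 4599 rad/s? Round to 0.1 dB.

At s = jω = j4599:
zero (s+5): 5 + j4599 → |·| = √(5²+4599²) = √21150826 ≈ 4599, ∠ = arctan(4599/5) ≈ 89.94°
zero (s+40): 40 + j4599 → |·| = √(40²+4599²) = √21152401 ≈ 4599.2, ∠ = arctan(4599/40) ≈ 89.50°
pole (s+8): 8 + j4599 → |·| = √(8²+4599²) = √21150865 ≈ 4599, ∠ = arctan(4599/8) ≈ 89.90°
pole (s+2000): 2000 + j4599 → |·| = √(2000²+4599²) = √25150801 ≈ 5015.1, ∠ = arctan(4599/2000) ≈ 66.50°
|H| = 2 · 2.1152e+07 / 2.3064e+07 ≈ 1.8342
Gain = 20 log₁₀(1.8342) ≈ 5.27 dB

5.3 dB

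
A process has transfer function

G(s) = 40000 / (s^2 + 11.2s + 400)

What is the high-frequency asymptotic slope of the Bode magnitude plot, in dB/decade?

-40 dB/decade

Each pole contributes −20 dB/decade at high frequency; each zero contributes +20 dB/decade.
Net: 0 zero(s) − 2 pole(s) → -40 dB/decade.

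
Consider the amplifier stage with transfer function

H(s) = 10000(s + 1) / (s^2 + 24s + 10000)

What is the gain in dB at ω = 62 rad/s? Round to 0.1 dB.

39.8 dB

At s = jω = j62:
zero (s+1): 1 + j62 → |·| = √(1²+62²) = √3845 ≈ 62.008, ∠ = arctan(62/1) ≈ 89.08°
quadratic: (j62)² + 24·j62 + 10000 = 6156 + j1488 → |·| ≈ 6333.3, ∠ ≈ 13.59°
|H| = 10000 · 62.008 / 6333.3 ≈ 97.908
Gain = 20 log₁₀(97.908) ≈ 39.82 dB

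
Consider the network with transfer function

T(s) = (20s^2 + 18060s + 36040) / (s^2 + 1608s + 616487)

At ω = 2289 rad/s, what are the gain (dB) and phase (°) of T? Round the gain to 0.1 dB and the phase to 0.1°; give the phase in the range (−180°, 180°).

Substitute s = j2289:
Numerator: 20(j2289)^2 + 18060(j2289) + 36040 = -104754380 + j41339340
Denominator: (j2289)^2 + 1608(j2289) + 616487 = -4623034 + j3680712
|N| = √(104754380² + 41339340²) ≈ 1.1262e+08, ∠N ≈ 158.46°
|D| = √(4623034² + 3680712²) ≈ 5.9093e+06, ∠D ≈ 141.47°
|T| = 1.1262e+08 / 5.9093e+06 ≈ 19.058
Gain = 20 log₁₀(19.058) ≈ 25.60 dB
∠T = 158.46° − 141.47° = 16.99°

25.6 dB, 17.0°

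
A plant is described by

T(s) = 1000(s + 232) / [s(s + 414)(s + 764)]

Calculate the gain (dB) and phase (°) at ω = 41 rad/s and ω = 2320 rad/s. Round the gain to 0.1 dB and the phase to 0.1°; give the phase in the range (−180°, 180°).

At s = jω = j41:
zero (s+232): 232 + j41 → |·| = √(232²+41²) = √55505 ≈ 235.59, ∠ = arctan(41/232) ≈ 10.02°
pole (s+414): 414 + j41 → |·| = √(414²+41²) = √173077 ≈ 416.03, ∠ = arctan(41/414) ≈ 5.66°
pole (s+764): 764 + j41 → |·| = √(764²+41²) = √585377 ≈ 765.1, ∠ = arctan(41/764) ≈ 3.07°
pole at origin: |s| = 41, ∠ = 90.00° (in denominator)
|T| = 1000 · 235.59 / 1.305e+07 ≈ 0.018053
Gain = 20 log₁₀(0.018053) ≈ -34.87 dB
∠T = 10.02° − 98.73° = -88.71°

At s = jω = j2320:
zero (s+232): 232 + j2320 → |·| = √(232²+2320²) = √5436224 ≈ 2331.6, ∠ = arctan(2320/232) ≈ 84.29°
pole (s+414): 414 + j2320 → |·| = √(414²+2320²) = √5553796 ≈ 2356.6, ∠ = arctan(2320/414) ≈ 79.88°
pole (s+764): 764 + j2320 → |·| = √(764²+2320²) = √5966096 ≈ 2442.6, ∠ = arctan(2320/764) ≈ 71.77°
pole at origin: |s| = 2320, ∠ = 90.00° (in denominator)
|T| = 1000 · 2331.6 / 1.3354e+10 ≈ 0.0001746
Gain = 20 log₁₀(0.0001746) ≈ -75.16 dB
∠T = 84.29° − 241.65° = -157.36°

ω = 41: -34.9 dB, -88.7°; ω = 2320: -75.2 dB, -157.4°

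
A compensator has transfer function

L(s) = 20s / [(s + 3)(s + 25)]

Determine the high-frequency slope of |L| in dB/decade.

Each pole contributes −20 dB/decade at high frequency; each zero contributes +20 dB/decade.
Net: 1 zero(s) − 2 pole(s) → -20 dB/decade.

-20 dB/decade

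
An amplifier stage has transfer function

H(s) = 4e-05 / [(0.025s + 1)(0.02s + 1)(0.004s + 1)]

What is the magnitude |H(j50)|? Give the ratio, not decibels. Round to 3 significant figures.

At ω = 50 rad/s:
pole (1 + j50·0.025) = 1 + j1.25 → |·| ≈ 1.6008, ∠ ≈ 51.34°
pole (1 + j50·0.02) = 1 + j1 → |·| ≈ 1.4142, ∠ ≈ 45.00°
pole (1 + j50·0.004) = 1 + j0.2 → |·| ≈ 1.0198, ∠ ≈ 11.31°
|H| = 4e-05 · 1 / (1.6008 · 1.4142 · 1.0198) ≈ 1.7326e-05

1.73e-05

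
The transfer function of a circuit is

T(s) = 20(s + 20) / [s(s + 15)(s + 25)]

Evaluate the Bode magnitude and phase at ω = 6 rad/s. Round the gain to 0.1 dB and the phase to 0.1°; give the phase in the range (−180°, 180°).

At s = jω = j6:
zero (s+20): 20 + j6 → |·| = √(20²+6²) = √436 ≈ 20.881, ∠ = arctan(6/20) ≈ 16.70°
pole (s+15): 15 + j6 → |·| = √(15²+6²) = √261 ≈ 16.155, ∠ = arctan(6/15) ≈ 21.80°
pole (s+25): 25 + j6 → |·| = √(25²+6²) = √661 ≈ 25.71, ∠ = arctan(6/25) ≈ 13.50°
pole at origin: |s| = 6, ∠ = 90.00° (in denominator)
|T| = 20 · 20.881 / 2492.1 ≈ 0.16758
Gain = 20 log₁₀(0.16758) ≈ -15.52 dB
∠T = 16.70° − 125.30° = -108.60°

-15.5 dB, -108.6°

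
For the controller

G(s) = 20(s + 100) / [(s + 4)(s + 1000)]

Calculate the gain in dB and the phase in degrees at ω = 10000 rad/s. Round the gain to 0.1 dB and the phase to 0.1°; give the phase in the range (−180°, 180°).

-54.0 dB, -84.8°

At s = jω = j10000:
zero (s+100): 100 + j10000 → |·| = √(100²+10000²) = √100010000 ≈ 10000, ∠ = arctan(10000/100) ≈ 89.43°
pole (s+4): 4 + j10000 → |·| = √(4²+10000²) = √100000016 ≈ 10000, ∠ = arctan(10000/4) ≈ 89.98°
pole (s+1000): 1000 + j10000 → |·| = √(1000²+10000²) = √101000000 ≈ 10050, ∠ = arctan(10000/1000) ≈ 84.29°
|G| = 20 · 10000 / 1.005e+08 ≈ 0.00199
Gain = 20 log₁₀(0.00199) ≈ -54.02 dB
∠G = 89.43° − 174.27° = -84.84°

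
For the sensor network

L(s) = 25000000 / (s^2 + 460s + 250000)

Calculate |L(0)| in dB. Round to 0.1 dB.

40.0 dB

L(0) = 25000000 / 250000 = 100
20 log₁₀(100) ≈ 40.00 dB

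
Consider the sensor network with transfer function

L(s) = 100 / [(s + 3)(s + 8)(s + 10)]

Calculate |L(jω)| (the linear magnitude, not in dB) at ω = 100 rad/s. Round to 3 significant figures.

9.91e-05

At s = jω = j100:
pole (s+3): 3 + j100 → |·| = √(3²+100²) = √10009 ≈ 100.04, ∠ = arctan(100/3) ≈ 88.28°
pole (s+8): 8 + j100 → |·| = √(8²+100²) = √10064 ≈ 100.32, ∠ = arctan(100/8) ≈ 85.43°
pole (s+10): 10 + j100 → |·| = √(10²+100²) = √10100 ≈ 100.5, ∠ = arctan(100/10) ≈ 84.29°
|L| = 100 / 1.0086e+06 ≈ 9.9147e-05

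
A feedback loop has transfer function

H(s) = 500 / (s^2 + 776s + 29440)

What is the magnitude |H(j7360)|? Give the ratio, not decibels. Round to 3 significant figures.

Substitute s = j7360:
Numerator: 500 = 500 + j0
Denominator: (j7360)^2 + 776(j7360) + 29440 = -54140160 + j5711360
|N| = √(500² + 0²) ≈ 500, ∠N ≈ 0.00°
|D| = √(54140160² + 5711360²) ≈ 5.4441e+07, ∠D ≈ 173.98°
|H| = 500 / 5.4441e+07 ≈ 9.1843e-06

9.18e-06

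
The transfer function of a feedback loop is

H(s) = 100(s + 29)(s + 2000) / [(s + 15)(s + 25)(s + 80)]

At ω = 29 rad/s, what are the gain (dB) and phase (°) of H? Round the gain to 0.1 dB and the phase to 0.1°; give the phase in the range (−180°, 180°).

At s = jω = j29:
zero (s+29): 29 + j29 → |·| = √(29²+29²) = √1682 ≈ 41.012, ∠ = arctan(29/29) ≈ 45.00°
zero (s+2000): 2000 + j29 → |·| = √(2000²+29²) = √4000841 ≈ 2000.2, ∠ = arctan(29/2000) ≈ 0.83°
pole (s+15): 15 + j29 → |·| = √(15²+29²) = √1066 ≈ 32.65, ∠ = arctan(29/15) ≈ 62.65°
pole (s+25): 25 + j29 → |·| = √(25²+29²) = √1466 ≈ 38.288, ∠ = arctan(29/25) ≈ 49.24°
pole (s+80): 80 + j29 → |·| = √(80²+29²) = √7241 ≈ 85.094, ∠ = arctan(29/80) ≈ 19.93°
|H| = 100 · 82032 / 1.0638e+05 ≈ 77.112
Gain = 20 log₁₀(77.112) ≈ 37.74 dB
∠H = 45.83° − 131.82° = -85.99°

37.7 dB, -86.0°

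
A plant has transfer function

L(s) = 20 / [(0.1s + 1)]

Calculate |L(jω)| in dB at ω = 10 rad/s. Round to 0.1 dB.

At ω = 10 rad/s:
pole (1 + j10·0.1) = 1 + j1 → |·| ≈ 1.4142, ∠ ≈ 45.00°
|L| = 20 · 1 / (1.4142) ≈ 14.142
Gain = 20 log₁₀(14.142) ≈ 23.01 dB

23.0 dB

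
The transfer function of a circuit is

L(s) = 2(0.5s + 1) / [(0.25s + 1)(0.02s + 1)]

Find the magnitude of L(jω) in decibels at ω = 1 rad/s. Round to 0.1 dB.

At ω = 1 rad/s:
zero (1 + j1·0.5) = 1 + j0.5 → |·| ≈ 1.118, ∠ ≈ 26.57°
pole (1 + j1·0.25) = 1 + j0.25 → |·| ≈ 1.0308, ∠ ≈ 14.04°
pole (1 + j1·0.02) = 1 + j0.02 → |·| ≈ 1.0002, ∠ ≈ 1.15°
|L| = 2 · 1.118 / (1.0308 · 1.0002) ≈ 2.1688
Gain = 20 log₁₀(2.1688) ≈ 6.72 dB

6.7 dB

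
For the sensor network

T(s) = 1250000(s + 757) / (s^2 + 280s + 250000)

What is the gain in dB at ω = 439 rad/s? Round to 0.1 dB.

78.1 dB

At s = jω = j439:
zero (s+757): 757 + j439 → |·| = √(757²+439²) = √765770 ≈ 875.08, ∠ = arctan(439/757) ≈ 30.11°
quadratic: (j439)² + 280·j439 + 250000 = 57279 + j122920 → |·| ≈ 1.3561e+05, ∠ ≈ 65.02°
|T| = 1250000 · 875.08 / 1.3561e+05 ≈ 8066.1
Gain = 20 log₁₀(8066.1) ≈ 78.13 dB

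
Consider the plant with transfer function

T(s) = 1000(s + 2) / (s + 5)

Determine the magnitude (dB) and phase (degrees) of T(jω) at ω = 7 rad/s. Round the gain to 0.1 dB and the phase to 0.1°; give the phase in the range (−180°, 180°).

At s = jω = j7:
zero (s+2): 2 + j7 → |·| = √(2²+7²) = √53 ≈ 7.2801, ∠ = arctan(7/2) ≈ 74.05°
pole (s+5): 5 + j7 → |·| = √(5²+7²) = √74 ≈ 8.6023, ∠ = arctan(7/5) ≈ 54.46°
|T| = 1000 · 7.2801 / 8.6023 ≈ 846.3
Gain = 20 log₁₀(846.3) ≈ 58.55 dB
∠T = 74.05° − 54.46° = 19.59°

58.6 dB, 19.6°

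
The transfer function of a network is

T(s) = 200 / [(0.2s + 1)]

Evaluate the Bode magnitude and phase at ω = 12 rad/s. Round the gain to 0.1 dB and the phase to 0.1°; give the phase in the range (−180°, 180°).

37.7 dB, -67.4°

At ω = 12 rad/s:
pole (1 + j12·0.2) = 1 + j2.4 → |·| ≈ 2.6, ∠ ≈ 67.38°
|T| = 200 · 1 / (2.6) ≈ 76.923
Gain = 20 log₁₀(76.923) ≈ 37.72 dB
∠T = (0°) − (67.38°) = -67.38°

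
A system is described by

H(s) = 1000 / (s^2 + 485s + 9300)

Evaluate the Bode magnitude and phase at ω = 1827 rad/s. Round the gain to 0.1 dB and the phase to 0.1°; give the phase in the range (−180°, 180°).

-70.7 dB, -165.1°

Substitute s = j1827:
Numerator: 1000 = 1000 + j0
Denominator: (j1827)^2 + 485(j1827) + 9300 = -3328629 + j886095
|N| = √(1000² + 0²) ≈ 1000, ∠N ≈ 0.00°
|D| = √(3328629² + 886095²) ≈ 3.4446e+06, ∠D ≈ 165.09°
|H| = 1000 / 3.4446e+06 ≈ 0.00029031
Gain = 20 log₁₀(0.00029031) ≈ -70.74 dB
∠H = 0.00° − 165.09° = -165.09°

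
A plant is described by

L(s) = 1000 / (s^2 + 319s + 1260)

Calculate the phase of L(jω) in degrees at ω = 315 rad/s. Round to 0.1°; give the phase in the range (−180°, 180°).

-134.3°

Substitute s = j315:
Numerator: 1000 = 1000 + j0
Denominator: (j315)^2 + 319(j315) + 1260 = -97965 + j100485
|N| = √(1000² + 0²) ≈ 1000, ∠N ≈ 0.00°
|D| = √(97965² + 100485²) ≈ 1.4034e+05, ∠D ≈ 134.27°
∠L = 0.00° − 134.27° = -134.27°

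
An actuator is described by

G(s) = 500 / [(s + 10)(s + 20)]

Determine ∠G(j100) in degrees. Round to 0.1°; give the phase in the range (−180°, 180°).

At s = jω = j100:
pole (s+10): 10 + j100 → |·| = √(10²+100²) = √10100 ≈ 100.5, ∠ = arctan(100/10) ≈ 84.29°
pole (s+20): 20 + j100 → |·| = √(20²+100²) = √10400 ≈ 101.98, ∠ = arctan(100/20) ≈ 78.69°
∠G = 0.00° − 162.98° = -162.98°

-163.0°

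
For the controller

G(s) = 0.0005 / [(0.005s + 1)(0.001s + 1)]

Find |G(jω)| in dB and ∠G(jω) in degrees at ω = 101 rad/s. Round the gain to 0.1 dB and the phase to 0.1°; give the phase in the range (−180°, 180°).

At ω = 101 rad/s:
pole (1 + j101·0.005) = 1 + j0.505 → |·| ≈ 1.1203, ∠ ≈ 26.79°
pole (1 + j101·0.001) = 1 + j0.101 → |·| ≈ 1.0051, ∠ ≈ 5.77°
|G| = 0.0005 · 1 / (1.1203 · 1.0051) ≈ 0.00044404
Gain = 20 log₁₀(0.00044404) ≈ -67.05 dB
∠G = (0°) − (26.79° + 5.77°) = -32.56°

-67.1 dB, -32.6°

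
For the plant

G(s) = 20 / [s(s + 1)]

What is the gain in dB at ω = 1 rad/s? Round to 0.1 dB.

23.0 dB

At s = jω = j1:
pole (s+1): 1 + j1 → |·| = √(1²+1²) = √2 ≈ 1.4142, ∠ = arctan(1/1) ≈ 45.00°
pole at origin: |s| = 1, ∠ = 90.00° (in denominator)
|G| = 20 / 1.4142 ≈ 14.142
Gain = 20 log₁₀(14.142) ≈ 23.01 dB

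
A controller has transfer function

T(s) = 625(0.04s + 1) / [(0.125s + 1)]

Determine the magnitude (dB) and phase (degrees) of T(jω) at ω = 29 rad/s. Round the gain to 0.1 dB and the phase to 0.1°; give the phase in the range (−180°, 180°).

At ω = 29 rad/s:
zero (1 + j29·0.04) = 1 + j1.16 → |·| ≈ 1.5315, ∠ ≈ 49.24°
pole (1 + j29·0.125) = 1 + j3.625 → |·| ≈ 3.7604, ∠ ≈ 74.58°
|T| = 625 · 1.5315 / (3.7604) ≈ 254.54
Gain = 20 log₁₀(254.54) ≈ 48.12 dB
∠T = (49.24°) − (74.58°) = -25.34°

48.1 dB, -25.3°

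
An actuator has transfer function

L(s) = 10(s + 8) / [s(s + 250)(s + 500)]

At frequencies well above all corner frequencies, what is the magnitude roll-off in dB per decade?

-40 dB/decade

Each pole contributes −20 dB/decade at high frequency; each zero contributes +20 dB/decade.
Net: 1 zero(s) − 3 pole(s) → -40 dB/decade.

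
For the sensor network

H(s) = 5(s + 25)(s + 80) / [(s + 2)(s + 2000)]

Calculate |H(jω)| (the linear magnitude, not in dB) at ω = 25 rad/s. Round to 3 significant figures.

At s = jω = j25:
zero (s+25): 25 + j25 → |·| = √(25²+25²) = √1250 ≈ 35.355, ∠ = arctan(25/25) ≈ 45.00°
zero (s+80): 80 + j25 → |·| = √(80²+25²) = √7025 ≈ 83.815, ∠ = arctan(25/80) ≈ 17.35°
pole (s+2): 2 + j25 → |·| = √(2²+25²) = √629 ≈ 25.08, ∠ = arctan(25/2) ≈ 85.43°
pole (s+2000): 2000 + j25 → |·| = √(2000²+25²) = √4000625 ≈ 2000.2, ∠ = arctan(25/2000) ≈ 0.72°
|H| = 5 · 2963.3 / 50165 ≈ 0.29536

0.295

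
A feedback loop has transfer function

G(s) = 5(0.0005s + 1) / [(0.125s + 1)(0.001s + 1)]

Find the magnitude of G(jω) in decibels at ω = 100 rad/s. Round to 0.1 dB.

At ω = 100 rad/s:
zero (1 + j100·0.0005) = 1 + j0.05 → |·| ≈ 1.0012, ∠ ≈ 2.86°
pole (1 + j100·0.125) = 1 + j12.5 → |·| ≈ 12.54, ∠ ≈ 85.43°
pole (1 + j100·0.001) = 1 + j0.1 → |·| ≈ 1.005, ∠ ≈ 5.71°
|G| = 5 · 1.0012 / (12.54 · 1.005) ≈ 0.39722
Gain = 20 log₁₀(0.39722) ≈ -8.02 dB

-8.0 dB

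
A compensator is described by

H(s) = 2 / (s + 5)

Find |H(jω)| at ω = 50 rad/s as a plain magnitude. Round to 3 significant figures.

At s = jω = j50:
pole (s+5): 5 + j50 → |·| = √(5²+50²) = √2525 ≈ 50.249, ∠ = arctan(50/5) ≈ 84.29°
|H| = 2 / 50.249 ≈ 0.039802

0.0398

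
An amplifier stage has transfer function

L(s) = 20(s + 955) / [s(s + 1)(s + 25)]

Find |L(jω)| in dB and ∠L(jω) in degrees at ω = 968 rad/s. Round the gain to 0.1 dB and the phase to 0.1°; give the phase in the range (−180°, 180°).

-90.5 dB, 136.9°

At s = jω = j968:
zero (s+955): 955 + j968 → |·| = √(955²+968²) = √1849049 ≈ 1359.8, ∠ = arctan(968/955) ≈ 45.39°
pole (s+1): 1 + j968 → |·| = √(1²+968²) = √937025 ≈ 968, ∠ = arctan(968/1) ≈ 89.94°
pole (s+25): 25 + j968 → |·| = √(25²+968²) = √937649 ≈ 968.32, ∠ = arctan(968/25) ≈ 88.52°
pole at origin: |s| = 968, ∠ = 90.00° (in denominator)
|L| = 20 · 1359.8 / 9.0734e+08 ≈ 2.9973e-05
Gain = 20 log₁₀(2.9973e-05) ≈ -90.47 dB
∠L = 45.39° − 268.46° = -223.07° ≡ 136.93° (principal value)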